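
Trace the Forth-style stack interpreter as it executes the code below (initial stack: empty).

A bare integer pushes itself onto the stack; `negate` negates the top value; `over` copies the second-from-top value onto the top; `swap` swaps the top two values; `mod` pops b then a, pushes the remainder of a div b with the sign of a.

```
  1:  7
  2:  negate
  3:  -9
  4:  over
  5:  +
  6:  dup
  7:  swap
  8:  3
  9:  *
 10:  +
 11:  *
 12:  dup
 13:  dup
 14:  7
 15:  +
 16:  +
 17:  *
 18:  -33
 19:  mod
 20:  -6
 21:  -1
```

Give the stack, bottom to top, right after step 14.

7       7
negate  -7
-9      -7 -9
over    -7 -9 -7
+       -7 -16
dup     -7 -16 -16
swap    -7 -16 -16
3       -7 -16 -16 3
*       -7 -16 -48
+       -7 -64
*       448
dup     448 448
dup     448 448 448
7       448 448 448 7

[448, 448, 448, 7]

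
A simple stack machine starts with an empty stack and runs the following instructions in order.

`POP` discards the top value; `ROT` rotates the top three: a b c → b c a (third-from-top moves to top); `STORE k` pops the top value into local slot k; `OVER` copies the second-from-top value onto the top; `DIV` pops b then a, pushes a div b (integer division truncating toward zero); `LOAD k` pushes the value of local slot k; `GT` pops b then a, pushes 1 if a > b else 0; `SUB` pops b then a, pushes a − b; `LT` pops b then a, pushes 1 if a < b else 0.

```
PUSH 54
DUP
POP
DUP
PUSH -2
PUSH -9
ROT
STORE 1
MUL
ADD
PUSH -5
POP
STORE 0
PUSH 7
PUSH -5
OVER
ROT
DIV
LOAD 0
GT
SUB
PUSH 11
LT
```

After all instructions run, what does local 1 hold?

54

PUSH 54 → [54]
DUP     → [54, 54]
POP     → [54]
DUP     → [54, 54]
PUSH -2 → [54, 54, -2]
PUSH -9 → [54, 54, -2, -9]
ROT     → [54, -2, -9, 54]
STORE 1 → [54, -2, -9]
MUL     → [54, 18]
ADD     → [72]
PUSH -5 → [72, -5]
POP     → [72]
STORE 0 → []
PUSH 7  → [7]
PUSH -5 → [7, -5]
OVER    → [7, -5, 7]
ROT     → [-5, 7, 7]
DIV     → [-5, 1]
LOAD 0  → [-5, 1, 72]
GT      → [-5, 0]
SUB     → [-5]
PUSH 11 → [-5, 11]
LT      → [1]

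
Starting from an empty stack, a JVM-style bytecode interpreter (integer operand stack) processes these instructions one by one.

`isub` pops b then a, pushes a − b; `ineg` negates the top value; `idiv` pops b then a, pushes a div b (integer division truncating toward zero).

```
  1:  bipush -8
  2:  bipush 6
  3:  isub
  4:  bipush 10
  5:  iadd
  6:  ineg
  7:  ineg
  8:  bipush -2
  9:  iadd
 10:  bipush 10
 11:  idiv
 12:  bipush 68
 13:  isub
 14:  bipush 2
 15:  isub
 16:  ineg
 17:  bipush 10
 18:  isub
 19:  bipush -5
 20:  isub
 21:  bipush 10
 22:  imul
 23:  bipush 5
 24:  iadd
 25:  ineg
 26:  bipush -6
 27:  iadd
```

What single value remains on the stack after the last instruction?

bipush -8 : [-8]
bipush 6  : [-8, 6]
isub      : [-14]
bipush 10 : [-14, 10]
iadd      : [-4]
ineg      : [4]
ineg      : [-4]
bipush -2 : [-4, -2]
iadd      : [-6]
bipush 10 : [-6, 10]
idiv      : [0]
bipush 68 : [0, 68]
isub      : [-68]
bipush 2  : [-68, 2]
isub      : [-70]
ineg      : [70]
bipush 10 : [70, 10]
isub      : [60]
bipush -5 : [60, -5]
isub      : [65]
bipush 10 : [65, 10]
imul      : [650]
bipush 5  : [650, 5]
iadd      : [655]
ineg      : [-655]
bipush -6 : [-655, -6]
iadd      : [-661]

-661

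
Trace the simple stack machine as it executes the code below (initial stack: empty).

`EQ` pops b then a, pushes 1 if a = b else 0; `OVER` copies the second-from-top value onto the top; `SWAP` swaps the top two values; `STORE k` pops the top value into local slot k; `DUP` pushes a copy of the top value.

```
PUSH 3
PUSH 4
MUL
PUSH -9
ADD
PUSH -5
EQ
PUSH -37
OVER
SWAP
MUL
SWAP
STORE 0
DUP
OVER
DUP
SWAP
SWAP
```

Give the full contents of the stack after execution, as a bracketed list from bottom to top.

PUSH 3   -> [3]
PUSH 4   -> [3, 4]
MUL      -> [12]
PUSH -9  -> [12, -9]
ADD      -> [3]
PUSH -5  -> [3, -5]
EQ       -> [0]
PUSH -37 -> [0, -37]
OVER     -> [0, -37, 0]
SWAP     -> [0, 0, -37]
MUL      -> [0, 0]
SWAP     -> [0, 0]
STORE 0  -> [0]
DUP      -> [0, 0]
OVER     -> [0, 0, 0]
DUP      -> [0, 0, 0, 0]
SWAP     -> [0, 0, 0, 0]
SWAP     -> [0, 0, 0, 0]

[0, 0, 0, 0]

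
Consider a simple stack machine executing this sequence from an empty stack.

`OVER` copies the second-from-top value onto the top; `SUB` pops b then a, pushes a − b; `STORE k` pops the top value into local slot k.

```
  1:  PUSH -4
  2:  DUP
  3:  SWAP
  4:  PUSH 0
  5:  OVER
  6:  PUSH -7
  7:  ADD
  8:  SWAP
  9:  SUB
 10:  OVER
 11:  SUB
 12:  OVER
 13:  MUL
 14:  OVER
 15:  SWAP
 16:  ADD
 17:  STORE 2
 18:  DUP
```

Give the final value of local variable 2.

PUSH -4  -4
DUP      -4 -4
SWAP     -4 -4
PUSH 0   -4 -4 0
OVER     -4 -4 0 -4
PUSH -7  -4 -4 0 -4 -7
ADD      -4 -4 0 -11
SWAP     -4 -4 -11 0
SUB      -4 -4 -11
OVER     -4 -4 -11 -4
SUB      -4 -4 -7
OVER     -4 -4 -7 -4
MUL      -4 -4 28
OVER     -4 -4 28 -4
SWAP     -4 -4 -4 28
ADD      -4 -4 24
STORE 2  -4 -4
DUP      -4 -4 -4

24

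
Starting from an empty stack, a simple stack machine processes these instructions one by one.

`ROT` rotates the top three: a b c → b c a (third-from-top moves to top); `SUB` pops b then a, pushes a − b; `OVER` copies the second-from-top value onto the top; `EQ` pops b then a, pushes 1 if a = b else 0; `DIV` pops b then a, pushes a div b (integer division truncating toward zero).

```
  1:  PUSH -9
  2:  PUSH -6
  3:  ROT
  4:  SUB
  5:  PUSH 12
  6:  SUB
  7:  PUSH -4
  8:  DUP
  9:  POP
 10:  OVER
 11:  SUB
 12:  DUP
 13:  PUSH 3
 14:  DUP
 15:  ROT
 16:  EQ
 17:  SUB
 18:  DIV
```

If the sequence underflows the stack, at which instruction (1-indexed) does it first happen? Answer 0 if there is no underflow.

PUSH -9 : [-9]
PUSH -6 : [-9, -6]
ROT  — needs 3 operands, stack has 2 → underflow

3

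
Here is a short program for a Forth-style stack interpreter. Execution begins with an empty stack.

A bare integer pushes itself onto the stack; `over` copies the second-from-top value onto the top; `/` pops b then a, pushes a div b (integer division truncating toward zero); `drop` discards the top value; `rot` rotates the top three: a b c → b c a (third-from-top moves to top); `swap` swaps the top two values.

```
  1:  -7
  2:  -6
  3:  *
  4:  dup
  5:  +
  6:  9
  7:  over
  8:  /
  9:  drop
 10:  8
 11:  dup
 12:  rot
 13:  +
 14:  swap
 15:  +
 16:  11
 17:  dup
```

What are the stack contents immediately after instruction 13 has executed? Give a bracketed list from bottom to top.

-7   → -7
-6   → -7 -6
*    → 42
dup  → 42 42
+    → 84
9    → 84 9
over → 84 9 84
/    → 84 0
drop → 84
8    → 84 8
dup  → 84 8 8
rot  → 8 8 84
+    → 8 92

[8, 92]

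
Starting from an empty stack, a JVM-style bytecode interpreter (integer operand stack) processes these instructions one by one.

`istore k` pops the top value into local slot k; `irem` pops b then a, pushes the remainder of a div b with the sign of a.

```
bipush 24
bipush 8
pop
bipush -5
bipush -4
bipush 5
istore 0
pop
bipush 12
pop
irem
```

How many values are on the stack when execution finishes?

bipush 24 → [24]
bipush 8  → [24, 8]
pop       → [24]
bipush -5 → [24, -5]
bipush -4 → [24, -5, -4]
bipush 5  → [24, -5, -4, 5]
istore 0  → [24, -5, -4]
pop       → [24, -5]
bipush 12 → [24, -5, 12]
pop       → [24, -5]
irem      → [4]

1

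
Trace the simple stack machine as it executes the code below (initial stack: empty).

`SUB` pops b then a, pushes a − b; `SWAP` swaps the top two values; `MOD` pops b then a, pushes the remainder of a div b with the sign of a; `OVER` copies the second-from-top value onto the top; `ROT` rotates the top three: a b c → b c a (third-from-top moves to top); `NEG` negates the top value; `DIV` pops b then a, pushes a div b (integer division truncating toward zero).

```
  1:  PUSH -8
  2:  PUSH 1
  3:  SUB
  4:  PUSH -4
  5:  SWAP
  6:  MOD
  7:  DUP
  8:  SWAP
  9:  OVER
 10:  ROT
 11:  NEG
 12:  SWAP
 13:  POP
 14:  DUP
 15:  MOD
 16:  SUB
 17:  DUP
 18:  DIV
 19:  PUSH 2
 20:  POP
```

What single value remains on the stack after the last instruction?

PUSH -8 : [-8]
PUSH 1  : [-8, 1]
SUB     : [-9]
PUSH -4 : [-9, -4]
SWAP    : [-4, -9]
MOD     : [-4]
DUP     : [-4, -4]
SWAP    : [-4, -4]
OVER    : [-4, -4, -4]
ROT     : [-4, -4, -4]
NEG     : [-4, -4, 4]
SWAP    : [-4, 4, -4]
POP     : [-4, 4]
DUP     : [-4, 4, 4]
MOD     : [-4, 0]
SUB     : [-4]
DUP     : [-4, -4]
DIV     : [1]
PUSH 2  : [1, 2]
POP     : [1]

1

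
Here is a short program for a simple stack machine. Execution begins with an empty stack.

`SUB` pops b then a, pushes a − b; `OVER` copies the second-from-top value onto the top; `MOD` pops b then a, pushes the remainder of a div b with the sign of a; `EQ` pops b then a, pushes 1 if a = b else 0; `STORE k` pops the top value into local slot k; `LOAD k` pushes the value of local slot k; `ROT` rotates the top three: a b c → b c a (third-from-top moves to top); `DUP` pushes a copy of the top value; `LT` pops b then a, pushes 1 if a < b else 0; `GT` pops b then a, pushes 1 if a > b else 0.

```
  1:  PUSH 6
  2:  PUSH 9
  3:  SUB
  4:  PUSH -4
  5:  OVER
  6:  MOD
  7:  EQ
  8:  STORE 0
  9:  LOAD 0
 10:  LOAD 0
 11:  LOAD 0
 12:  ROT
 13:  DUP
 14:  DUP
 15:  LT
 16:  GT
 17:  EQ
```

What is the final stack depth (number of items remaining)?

PUSH 6   [6]
PUSH 9   [6, 9]
SUB      [-3]
PUSH -4  [-3, -4]
OVER     [-3, -4, -3]
MOD      [-3, -1]
EQ       [0]
STORE 0  []
LOAD 0   [0]
LOAD 0   [0, 0]
LOAD 0   [0, 0, 0]
ROT      [0, 0, 0]
DUP      [0, 0, 0, 0]
DUP      [0, 0, 0, 0, 0]
LT       [0, 0, 0, 0]
GT       [0, 0, 0]
EQ       [0, 1]

2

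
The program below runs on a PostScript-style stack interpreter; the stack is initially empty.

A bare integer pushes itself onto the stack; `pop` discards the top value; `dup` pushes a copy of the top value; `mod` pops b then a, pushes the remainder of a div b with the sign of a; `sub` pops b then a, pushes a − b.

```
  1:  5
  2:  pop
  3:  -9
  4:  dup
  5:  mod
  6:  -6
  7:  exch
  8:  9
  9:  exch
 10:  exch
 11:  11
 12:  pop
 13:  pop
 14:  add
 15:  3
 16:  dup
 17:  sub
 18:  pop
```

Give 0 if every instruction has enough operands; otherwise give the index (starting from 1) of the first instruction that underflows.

0

5    -> 5
pop  -> (empty)
-9   -> -9
dup  -> -9 -9
mod  -> 0
-6   -> 0 -6
exch -> -6 0
9    -> -6 0 9
exch -> -6 9 0
exch -> -6 0 9
11   -> -6 0 9 11
pop  -> -6 0 9
pop  -> -6 0
add  -> -6
3    -> -6 3
dup  -> -6 3 3
sub  -> -6 0
pop  -> -6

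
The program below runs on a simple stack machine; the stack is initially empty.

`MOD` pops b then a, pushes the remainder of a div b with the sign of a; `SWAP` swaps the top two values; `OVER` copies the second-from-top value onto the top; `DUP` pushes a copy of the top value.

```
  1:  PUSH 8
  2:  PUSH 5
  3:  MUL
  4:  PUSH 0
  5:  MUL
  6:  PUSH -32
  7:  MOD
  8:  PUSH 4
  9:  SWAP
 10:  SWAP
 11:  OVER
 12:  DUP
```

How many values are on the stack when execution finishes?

4

PUSH 8   : 8
PUSH 5   : 8 5
MUL      : 40
PUSH 0   : 40 0
MUL      : 0
PUSH -32 : 0 -32
MOD      : 0
PUSH 4   : 0 4
SWAP     : 4 0
SWAP     : 0 4
OVER     : 0 4 0
DUP      : 0 4 0 0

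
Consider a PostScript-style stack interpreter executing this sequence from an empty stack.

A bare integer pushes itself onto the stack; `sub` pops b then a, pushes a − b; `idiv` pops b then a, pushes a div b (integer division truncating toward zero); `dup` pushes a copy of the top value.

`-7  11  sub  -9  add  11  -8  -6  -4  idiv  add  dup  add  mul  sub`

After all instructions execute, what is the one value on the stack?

-7   : -7
11   : -7 11
sub  : -18
-9   : -18 -9
add  : -27
11   : -27 11
-8   : -27 11 -8
-6   : -27 11 -8 -6
-4   : -27 11 -8 -6 -4
idiv : -27 11 -8 1
add  : -27 11 -7
dup  : -27 11 -7 -7
add  : -27 11 -14
mul  : -27 -154
sub  : 127

127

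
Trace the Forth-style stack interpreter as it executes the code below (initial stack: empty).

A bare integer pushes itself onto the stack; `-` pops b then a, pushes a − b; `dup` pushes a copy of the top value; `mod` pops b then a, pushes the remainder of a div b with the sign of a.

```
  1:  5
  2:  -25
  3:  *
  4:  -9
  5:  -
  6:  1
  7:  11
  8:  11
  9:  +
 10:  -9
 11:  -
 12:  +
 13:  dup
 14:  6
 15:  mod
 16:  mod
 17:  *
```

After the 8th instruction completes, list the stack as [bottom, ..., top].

5   : [5]
-25 : [5, -25]
*   : [-125]
-9  : [-125, -9]
-   : [-116]
1   : [-116, 1]
11  : [-116, 1, 11]
11  : [-116, 1, 11, 11]

[-116, 1, 11, 11]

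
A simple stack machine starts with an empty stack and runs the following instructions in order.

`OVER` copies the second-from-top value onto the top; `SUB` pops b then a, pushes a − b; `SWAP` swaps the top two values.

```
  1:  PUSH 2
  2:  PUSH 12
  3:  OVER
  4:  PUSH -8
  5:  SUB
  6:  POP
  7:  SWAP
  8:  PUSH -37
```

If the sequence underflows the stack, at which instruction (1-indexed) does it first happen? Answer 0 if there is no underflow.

0

PUSH 2   : 2
PUSH 12  : 2 12
OVER     : 2 12 2
PUSH -8  : 2 12 2 -8
SUB      : 2 12 10
POP      : 2 12
SWAP     : 12 2
PUSH -37 : 12 2 -37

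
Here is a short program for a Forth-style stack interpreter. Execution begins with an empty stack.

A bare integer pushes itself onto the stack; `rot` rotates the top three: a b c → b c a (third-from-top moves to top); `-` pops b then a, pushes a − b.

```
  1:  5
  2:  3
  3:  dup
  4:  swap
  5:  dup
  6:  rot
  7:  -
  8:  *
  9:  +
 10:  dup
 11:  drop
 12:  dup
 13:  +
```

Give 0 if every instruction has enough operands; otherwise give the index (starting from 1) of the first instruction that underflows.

0

5    -> 5
3    -> 5 3
dup  -> 5 3 3
swap -> 5 3 3
dup  -> 5 3 3 3
rot  -> 5 3 3 3
-    -> 5 3 0
*    -> 5 0
+    -> 5
dup  -> 5 5
drop -> 5
dup  -> 5 5
+    -> 10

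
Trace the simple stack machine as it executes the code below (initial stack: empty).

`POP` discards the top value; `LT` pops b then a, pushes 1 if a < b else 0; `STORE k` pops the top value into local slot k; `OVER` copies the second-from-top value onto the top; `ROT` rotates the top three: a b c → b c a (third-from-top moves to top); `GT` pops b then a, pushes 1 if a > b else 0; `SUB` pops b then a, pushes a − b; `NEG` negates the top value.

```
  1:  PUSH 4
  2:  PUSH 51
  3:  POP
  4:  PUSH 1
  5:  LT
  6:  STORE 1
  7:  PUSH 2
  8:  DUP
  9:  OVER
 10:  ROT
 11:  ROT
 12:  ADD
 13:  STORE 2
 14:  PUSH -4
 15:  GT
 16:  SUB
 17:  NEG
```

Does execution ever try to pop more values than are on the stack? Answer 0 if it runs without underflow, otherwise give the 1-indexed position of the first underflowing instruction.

16

PUSH 4  -> [4]
PUSH 51 -> [4, 51]
POP     -> [4]
PUSH 1  -> [4, 1]
LT      -> [0]
STORE 1 -> []
PUSH 2  -> [2]
DUP     -> [2, 2]
OVER    -> [2, 2, 2]
ROT     -> [2, 2, 2]
ROT     -> [2, 2, 2]
ADD     -> [2, 4]
STORE 2 -> [2]
PUSH -4 -> [2, -4]
GT      -> [1]
SUB  — needs 2 operands, stack has 1 → underflow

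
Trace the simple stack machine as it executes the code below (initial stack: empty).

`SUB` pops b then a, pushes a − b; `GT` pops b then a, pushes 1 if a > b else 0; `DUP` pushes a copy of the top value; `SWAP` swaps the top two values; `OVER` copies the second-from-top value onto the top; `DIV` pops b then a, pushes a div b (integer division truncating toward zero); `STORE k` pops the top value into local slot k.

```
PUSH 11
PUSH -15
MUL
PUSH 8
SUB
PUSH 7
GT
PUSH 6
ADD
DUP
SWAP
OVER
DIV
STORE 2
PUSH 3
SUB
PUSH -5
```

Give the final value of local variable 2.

1

PUSH 11   [11]
PUSH -15  [11, -15]
MUL       [-165]
PUSH 8    [-165, 8]
SUB       [-173]
PUSH 7    [-173, 7]
GT        [0]
PUSH 6    [0, 6]
ADD       [6]
DUP       [6, 6]
SWAP      [6, 6]
OVER      [6, 6, 6]
DIV       [6, 1]
STORE 2   [6]
PUSH 3    [6, 3]
SUB       [3]
PUSH -5   [3, -5]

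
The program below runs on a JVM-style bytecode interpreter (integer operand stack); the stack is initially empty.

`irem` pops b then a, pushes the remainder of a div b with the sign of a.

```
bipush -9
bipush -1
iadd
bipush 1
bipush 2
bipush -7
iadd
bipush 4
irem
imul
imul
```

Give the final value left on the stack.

10

bipush -9 → -9
bipush -1 → -9 -1
iadd      → -10
bipush 1  → -10 1
bipush 2  → -10 1 2
bipush -7 → -10 1 2 -7
iadd      → -10 1 -5
bipush 4  → -10 1 -5 4
irem      → -10 1 -1
imul      → -10 -1
imul      → 10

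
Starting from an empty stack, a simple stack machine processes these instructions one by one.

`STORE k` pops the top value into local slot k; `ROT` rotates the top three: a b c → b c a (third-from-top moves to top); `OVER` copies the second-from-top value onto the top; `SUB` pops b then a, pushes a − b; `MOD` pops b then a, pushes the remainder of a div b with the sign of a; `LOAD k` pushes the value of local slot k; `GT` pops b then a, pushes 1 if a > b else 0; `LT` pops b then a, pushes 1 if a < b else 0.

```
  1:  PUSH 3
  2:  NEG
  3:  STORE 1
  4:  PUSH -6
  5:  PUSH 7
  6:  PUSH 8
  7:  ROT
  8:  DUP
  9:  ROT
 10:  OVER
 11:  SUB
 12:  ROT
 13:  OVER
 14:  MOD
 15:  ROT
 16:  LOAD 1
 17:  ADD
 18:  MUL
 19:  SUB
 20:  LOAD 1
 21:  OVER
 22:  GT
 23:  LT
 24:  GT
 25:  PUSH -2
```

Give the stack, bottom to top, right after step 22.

[7, -40, 1]

PUSH 3  → [3]
NEG     → [-3]
STORE 1 → []
PUSH -6 → [-6]
PUSH 7  → [-6, 7]
PUSH 8  → [-6, 7, 8]
ROT     → [7, 8, -6]
DUP     → [7, 8, -6, -6]
ROT     → [7, -6, -6, 8]
OVER    → [7, -6, -6, 8, -6]
SUB     → [7, -6, -6, 14]
ROT     → [7, -6, 14, -6]
OVER    → [7, -6, 14, -6, 14]
MOD     → [7, -6, 14, -6]
ROT     → [7, 14, -6, -6]
LOAD 1  → [7, 14, -6, -6, -3]
ADD     → [7, 14, -6, -9]
MUL     → [7, 14, 54]
SUB     → [7, -40]
LOAD 1  → [7, -40, -3]
OVER    → [7, -40, -3, -40]
GT      → [7, -40, 1]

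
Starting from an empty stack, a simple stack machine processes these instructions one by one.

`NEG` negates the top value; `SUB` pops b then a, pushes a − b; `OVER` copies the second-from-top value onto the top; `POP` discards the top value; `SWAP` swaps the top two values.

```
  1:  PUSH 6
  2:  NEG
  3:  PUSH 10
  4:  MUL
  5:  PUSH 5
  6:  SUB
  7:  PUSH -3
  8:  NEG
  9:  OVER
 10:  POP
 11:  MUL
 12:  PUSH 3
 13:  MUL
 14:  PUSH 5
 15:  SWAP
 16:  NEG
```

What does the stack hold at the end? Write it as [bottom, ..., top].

[5, 585]

PUSH 6  : 6
NEG     : -6
PUSH 10 : -6 10
MUL     : -60
PUSH 5  : -60 5
SUB     : -65
PUSH -3 : -65 -3
NEG     : -65 3
OVER    : -65 3 -65
POP     : -65 3
MUL     : -195
PUSH 3  : -195 3
MUL     : -585
PUSH 5  : -585 5
SWAP    : 5 -585
NEG     : 5 585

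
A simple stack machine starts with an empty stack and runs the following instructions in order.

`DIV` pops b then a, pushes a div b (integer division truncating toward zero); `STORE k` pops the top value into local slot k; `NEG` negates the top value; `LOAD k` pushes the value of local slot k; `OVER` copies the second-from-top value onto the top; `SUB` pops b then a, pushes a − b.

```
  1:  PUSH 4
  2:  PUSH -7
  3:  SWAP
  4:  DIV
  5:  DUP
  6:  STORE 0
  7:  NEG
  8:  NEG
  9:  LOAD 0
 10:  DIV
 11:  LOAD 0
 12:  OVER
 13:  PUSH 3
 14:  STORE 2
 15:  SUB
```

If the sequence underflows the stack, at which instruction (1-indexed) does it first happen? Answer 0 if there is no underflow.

PUSH 4  : [4]
PUSH -7 : [4, -7]
SWAP    : [-7, 4]
DIV     : [-1]
DUP     : [-1, -1]
STORE 0 : [-1]
NEG     : [1]
NEG     : [-1]
LOAD 0  : [-1, -1]
DIV     : [1]
LOAD 0  : [1, -1]
OVER    : [1, -1, 1]
PUSH 3  : [1, -1, 1, 3]
STORE 2 : [1, -1, 1]
SUB     : [1, -2]

0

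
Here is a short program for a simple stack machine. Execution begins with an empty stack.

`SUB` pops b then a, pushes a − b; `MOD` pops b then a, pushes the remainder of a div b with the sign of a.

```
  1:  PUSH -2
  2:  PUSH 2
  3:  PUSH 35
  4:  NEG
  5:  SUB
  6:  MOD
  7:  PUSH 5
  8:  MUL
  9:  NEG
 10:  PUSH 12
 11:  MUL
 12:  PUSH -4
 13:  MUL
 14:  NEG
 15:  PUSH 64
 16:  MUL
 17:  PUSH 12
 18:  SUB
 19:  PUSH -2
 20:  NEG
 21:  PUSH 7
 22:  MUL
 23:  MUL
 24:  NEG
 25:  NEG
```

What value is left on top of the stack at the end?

PUSH -2 → [-2]
PUSH 2  → [-2, 2]
PUSH 35 → [-2, 2, 35]
NEG     → [-2, 2, -35]
SUB     → [-2, 37]
MOD     → [-2]
PUSH 5  → [-2, 5]
MUL     → [-10]
NEG     → [10]
PUSH 12 → [10, 12]
MUL     → [120]
PUSH -4 → [120, -4]
MUL     → [-480]
NEG     → [480]
PUSH 64 → [480, 64]
MUL     → [30720]
PUSH 12 → [30720, 12]
SUB     → [30708]
PUSH -2 → [30708, -2]
NEG     → [30708, 2]
PUSH 7  → [30708, 2, 7]
MUL     → [30708, 14]
MUL     → [429912]
NEG     → [-429912]
NEG     → [429912]

429912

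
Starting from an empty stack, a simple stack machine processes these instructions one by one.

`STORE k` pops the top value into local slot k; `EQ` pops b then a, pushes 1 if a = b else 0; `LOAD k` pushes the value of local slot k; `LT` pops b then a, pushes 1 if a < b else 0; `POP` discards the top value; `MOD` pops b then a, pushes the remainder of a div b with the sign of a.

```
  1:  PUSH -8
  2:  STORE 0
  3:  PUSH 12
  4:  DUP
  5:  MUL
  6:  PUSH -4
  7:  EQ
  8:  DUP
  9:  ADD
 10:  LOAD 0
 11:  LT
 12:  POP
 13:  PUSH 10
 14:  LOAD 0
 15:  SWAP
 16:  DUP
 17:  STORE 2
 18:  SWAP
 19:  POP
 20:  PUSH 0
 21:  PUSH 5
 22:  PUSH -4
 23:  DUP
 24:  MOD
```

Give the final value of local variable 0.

-8

PUSH -8  -8
STORE 0  (empty)
PUSH 12  12
DUP      12 12
MUL      144
PUSH -4  144 -4
EQ       0
DUP      0 0
ADD      0
LOAD 0   0 -8
LT       0
POP      (empty)
PUSH 10  10
LOAD 0   10 -8
SWAP     -8 10
DUP      -8 10 10
STORE 2  -8 10
SWAP     10 -8
POP      10
PUSH 0   10 0
PUSH 5   10 0 5
PUSH -4  10 0 5 -4
DUP      10 0 5 -4 -4
MOD      10 0 5 0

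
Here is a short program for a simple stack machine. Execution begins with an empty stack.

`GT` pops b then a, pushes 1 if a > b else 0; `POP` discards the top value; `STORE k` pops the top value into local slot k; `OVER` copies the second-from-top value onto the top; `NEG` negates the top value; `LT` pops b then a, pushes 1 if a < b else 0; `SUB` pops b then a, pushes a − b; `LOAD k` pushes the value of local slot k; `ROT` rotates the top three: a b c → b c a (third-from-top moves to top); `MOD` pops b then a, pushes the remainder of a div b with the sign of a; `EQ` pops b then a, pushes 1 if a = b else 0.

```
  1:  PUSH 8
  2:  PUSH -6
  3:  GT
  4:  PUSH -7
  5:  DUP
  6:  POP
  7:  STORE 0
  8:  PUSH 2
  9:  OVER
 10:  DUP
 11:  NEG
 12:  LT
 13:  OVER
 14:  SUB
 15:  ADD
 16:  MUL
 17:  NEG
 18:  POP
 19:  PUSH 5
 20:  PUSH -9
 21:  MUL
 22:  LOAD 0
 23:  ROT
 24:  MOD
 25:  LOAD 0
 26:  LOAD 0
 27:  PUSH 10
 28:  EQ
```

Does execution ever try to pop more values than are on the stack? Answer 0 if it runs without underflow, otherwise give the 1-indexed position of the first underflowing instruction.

PUSH 8  : [8]
PUSH -6 : [8, -6]
GT      : [1]
PUSH -7 : [1, -7]
DUP     : [1, -7, -7]
POP     : [1, -7]
STORE 0 : [1]
PUSH 2  : [1, 2]
OVER    : [1, 2, 1]
DUP     : [1, 2, 1, 1]
NEG     : [1, 2, 1, -1]
LT      : [1, 2, 0]
OVER    : [1, 2, 0, 2]
SUB     : [1, 2, -2]
ADD     : [1, 0]
MUL     : [0]
NEG     : [0]
POP     : []
PUSH 5  : [5]
PUSH -9 : [5, -9]
MUL     : [-45]
LOAD 0  : [-45, -7]
ROT  — needs 3 operands, stack has 2 → underflow

23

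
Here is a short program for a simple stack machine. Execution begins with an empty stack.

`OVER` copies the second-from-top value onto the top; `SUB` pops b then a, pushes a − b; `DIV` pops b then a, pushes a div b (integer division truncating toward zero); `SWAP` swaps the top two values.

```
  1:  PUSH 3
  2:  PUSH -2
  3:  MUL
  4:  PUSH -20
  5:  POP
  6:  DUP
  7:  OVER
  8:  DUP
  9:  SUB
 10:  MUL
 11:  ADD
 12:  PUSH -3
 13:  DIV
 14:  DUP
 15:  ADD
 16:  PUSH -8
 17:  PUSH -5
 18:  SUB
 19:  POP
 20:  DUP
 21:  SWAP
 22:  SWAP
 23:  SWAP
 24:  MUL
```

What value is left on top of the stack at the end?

PUSH 3   : 3
PUSH -2  : 3 -2
MUL      : -6
PUSH -20 : -6 -20
POP      : -6
DUP      : -6 -6
OVER     : -6 -6 -6
DUP      : -6 -6 -6 -6
SUB      : -6 -6 0
MUL      : -6 0
ADD      : -6
PUSH -3  : -6 -3
DIV      : 2
DUP      : 2 2
ADD      : 4
PUSH -8  : 4 -8
PUSH -5  : 4 -8 -5
SUB      : 4 -3
POP      : 4
DUP      : 4 4
SWAP     : 4 4
SWAP     : 4 4
SWAP     : 4 4
MUL      : 16

16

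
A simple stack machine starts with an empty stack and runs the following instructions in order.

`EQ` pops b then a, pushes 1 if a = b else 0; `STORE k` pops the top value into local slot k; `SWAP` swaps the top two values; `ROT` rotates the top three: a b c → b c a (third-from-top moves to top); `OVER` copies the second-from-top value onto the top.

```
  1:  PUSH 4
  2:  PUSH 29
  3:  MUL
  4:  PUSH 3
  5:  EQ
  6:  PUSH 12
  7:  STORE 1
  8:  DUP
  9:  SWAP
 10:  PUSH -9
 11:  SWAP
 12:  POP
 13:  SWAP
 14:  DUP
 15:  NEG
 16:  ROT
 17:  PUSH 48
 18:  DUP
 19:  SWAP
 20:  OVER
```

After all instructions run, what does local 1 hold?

12

PUSH 4  -> 4
PUSH 29 -> 4 29
MUL     -> 116
PUSH 3  -> 116 3
EQ      -> 0
PUSH 12 -> 0 12
STORE 1 -> 0
DUP     -> 0 0
SWAP    -> 0 0
PUSH -9 -> 0 0 -9
SWAP    -> 0 -9 0
POP     -> 0 -9
SWAP    -> -9 0
DUP     -> -9 0 0
NEG     -> -9 0 0
ROT     -> 0 0 -9
PUSH 48 -> 0 0 -9 48
DUP     -> 0 0 -9 48 48
SWAP    -> 0 0 -9 48 48
OVER    -> 0 0 -9 48 48 48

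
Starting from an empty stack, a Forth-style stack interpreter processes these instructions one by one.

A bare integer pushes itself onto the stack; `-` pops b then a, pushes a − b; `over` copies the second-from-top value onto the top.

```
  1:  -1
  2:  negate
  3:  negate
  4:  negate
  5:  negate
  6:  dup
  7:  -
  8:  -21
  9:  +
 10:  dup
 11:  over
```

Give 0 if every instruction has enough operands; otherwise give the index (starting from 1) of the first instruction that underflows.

0

-1     -> -1
negate -> 1
negate -> -1
negate -> 1
negate -> -1
dup    -> -1 -1
-      -> 0
-21    -> 0 -21
+      -> -21
dup    -> -21 -21
over   -> -21 -21 -21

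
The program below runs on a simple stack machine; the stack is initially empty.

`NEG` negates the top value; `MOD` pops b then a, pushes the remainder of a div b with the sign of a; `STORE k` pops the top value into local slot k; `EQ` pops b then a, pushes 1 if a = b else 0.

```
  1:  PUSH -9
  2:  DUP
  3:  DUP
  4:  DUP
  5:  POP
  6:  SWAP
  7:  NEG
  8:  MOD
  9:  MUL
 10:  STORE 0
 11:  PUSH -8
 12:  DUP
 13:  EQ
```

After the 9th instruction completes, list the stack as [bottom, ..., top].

[0]

PUSH -9 -> [-9]
DUP     -> [-9, -9]
DUP     -> [-9, -9, -9]
DUP     -> [-9, -9, -9, -9]
POP     -> [-9, -9, -9]
SWAP    -> [-9, -9, -9]
NEG     -> [-9, -9, 9]
MOD     -> [-9, 0]
MUL     -> [0]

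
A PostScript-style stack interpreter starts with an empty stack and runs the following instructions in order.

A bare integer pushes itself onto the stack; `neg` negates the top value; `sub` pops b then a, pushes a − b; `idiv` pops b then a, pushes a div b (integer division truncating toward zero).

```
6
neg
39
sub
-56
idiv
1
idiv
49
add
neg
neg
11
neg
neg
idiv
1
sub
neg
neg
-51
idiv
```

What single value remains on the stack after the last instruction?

6     6
neg   -6
39    -6 39
sub   -45
-56   -45 -56
idiv  0
1     0 1
idiv  0
49    0 49
add   49
neg   -49
neg   49
11    49 11
neg   49 -11
neg   49 11
idiv  4
1     4 1
sub   3
neg   -3
neg   3
-51   3 -51
idiv  0

0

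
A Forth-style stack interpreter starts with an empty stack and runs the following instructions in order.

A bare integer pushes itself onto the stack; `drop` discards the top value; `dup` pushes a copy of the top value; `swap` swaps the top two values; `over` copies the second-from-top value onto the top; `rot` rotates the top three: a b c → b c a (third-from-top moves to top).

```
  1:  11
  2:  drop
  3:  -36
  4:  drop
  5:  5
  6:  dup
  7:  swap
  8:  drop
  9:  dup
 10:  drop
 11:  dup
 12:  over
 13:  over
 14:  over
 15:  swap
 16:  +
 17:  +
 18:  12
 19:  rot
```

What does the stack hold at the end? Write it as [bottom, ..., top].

11    11
drop  (empty)
-36   -36
drop  (empty)
5     5
dup   5 5
swap  5 5
drop  5
dup   5 5
drop  5
dup   5 5
over  5 5 5
over  5 5 5 5
over  5 5 5 5 5
swap  5 5 5 5 5
+     5 5 5 10
+     5 5 15
12    5 5 15 12
rot   5 15 12 5

[5, 15, 12, 5]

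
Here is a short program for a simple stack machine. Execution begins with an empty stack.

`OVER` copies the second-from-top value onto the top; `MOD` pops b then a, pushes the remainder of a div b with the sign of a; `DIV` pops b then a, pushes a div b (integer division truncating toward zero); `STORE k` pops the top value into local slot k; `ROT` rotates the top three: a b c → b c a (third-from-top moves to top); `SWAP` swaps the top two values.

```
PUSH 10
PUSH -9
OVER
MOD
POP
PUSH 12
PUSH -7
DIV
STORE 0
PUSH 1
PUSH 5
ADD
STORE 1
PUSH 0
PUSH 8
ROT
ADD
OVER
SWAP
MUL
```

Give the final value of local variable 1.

PUSH 10 : 10
PUSH -9 : 10 -9
OVER    : 10 -9 10
MOD     : 10 -9
POP     : 10
PUSH 12 : 10 12
PUSH -7 : 10 12 -7
DIV     : 10 -1
STORE 0 : 10
PUSH 1  : 10 1
PUSH 5  : 10 1 5
ADD     : 10 6
STORE 1 : 10
PUSH 0  : 10 0
PUSH 8  : 10 0 8
ROT     : 0 8 10
ADD     : 0 18
OVER    : 0 18 0
SWAP    : 0 0 18
MUL     : 0 0

6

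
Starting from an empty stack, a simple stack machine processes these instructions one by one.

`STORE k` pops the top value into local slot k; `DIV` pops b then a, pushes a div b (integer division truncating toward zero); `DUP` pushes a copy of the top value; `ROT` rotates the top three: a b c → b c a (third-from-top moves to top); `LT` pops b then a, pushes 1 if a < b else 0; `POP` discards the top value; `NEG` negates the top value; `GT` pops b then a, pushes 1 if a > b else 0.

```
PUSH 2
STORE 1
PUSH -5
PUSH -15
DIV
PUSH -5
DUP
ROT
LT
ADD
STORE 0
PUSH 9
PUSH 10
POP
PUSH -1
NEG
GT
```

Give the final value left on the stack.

1

PUSH 2   : [2]
STORE 1  : []
PUSH -5  : [-5]
PUSH -15 : [-5, -15]
DIV      : [0]
PUSH -5  : [0, -5]
DUP      : [0, -5, -5]
ROT      : [-5, -5, 0]
LT       : [-5, 1]
ADD      : [-4]
STORE 0  : []
PUSH 9   : [9]
PUSH 10  : [9, 10]
POP      : [9]
PUSH -1  : [9, -1]
NEG      : [9, 1]
GT       : [1]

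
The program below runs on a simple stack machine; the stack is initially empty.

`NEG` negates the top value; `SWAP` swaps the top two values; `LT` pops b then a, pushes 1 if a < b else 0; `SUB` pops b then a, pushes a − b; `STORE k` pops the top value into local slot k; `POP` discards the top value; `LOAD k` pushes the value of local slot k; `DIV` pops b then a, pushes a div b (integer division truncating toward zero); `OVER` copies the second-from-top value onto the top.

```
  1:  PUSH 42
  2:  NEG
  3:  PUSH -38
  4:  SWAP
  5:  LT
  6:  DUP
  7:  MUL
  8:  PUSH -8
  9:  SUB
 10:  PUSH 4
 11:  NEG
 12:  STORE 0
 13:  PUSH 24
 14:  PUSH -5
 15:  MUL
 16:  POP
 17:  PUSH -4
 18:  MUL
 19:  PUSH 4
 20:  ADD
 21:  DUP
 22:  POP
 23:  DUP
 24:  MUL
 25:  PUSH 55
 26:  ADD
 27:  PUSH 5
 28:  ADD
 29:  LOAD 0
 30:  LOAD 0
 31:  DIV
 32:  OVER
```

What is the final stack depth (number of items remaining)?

PUSH 42   42
NEG       -42
PUSH -38  -42 -38
SWAP      -38 -42
LT        0
DUP       0 0
MUL       0
PUSH -8   0 -8
SUB       8
PUSH 4    8 4
NEG       8 -4
STORE 0   8
PUSH 24   8 24
PUSH -5   8 24 -5
MUL       8 -120
POP       8
PUSH -4   8 -4
MUL       -32
PUSH 4    -32 4
ADD       -28
DUP       -28 -28
POP       -28
DUP       -28 -28
MUL       784
PUSH 55   784 55
ADD       839
PUSH 5    839 5
ADD       844
LOAD 0    844 -4
LOAD 0    844 -4 -4
DIV       844 1
OVER      844 1 844

3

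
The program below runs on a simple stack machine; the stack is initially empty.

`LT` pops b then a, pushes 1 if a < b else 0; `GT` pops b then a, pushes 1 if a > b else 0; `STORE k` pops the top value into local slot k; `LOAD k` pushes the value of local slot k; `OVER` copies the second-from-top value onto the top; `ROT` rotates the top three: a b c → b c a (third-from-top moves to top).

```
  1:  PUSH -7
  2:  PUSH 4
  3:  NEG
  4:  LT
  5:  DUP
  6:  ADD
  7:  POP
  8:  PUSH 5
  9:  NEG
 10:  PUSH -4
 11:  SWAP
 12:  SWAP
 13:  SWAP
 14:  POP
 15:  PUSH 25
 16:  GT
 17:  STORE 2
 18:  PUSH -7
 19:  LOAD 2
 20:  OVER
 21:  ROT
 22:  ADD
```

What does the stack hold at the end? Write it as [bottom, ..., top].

[0, -14]

PUSH -7 -> [-7]
PUSH 4  -> [-7, 4]
NEG     -> [-7, -4]
LT      -> [1]
DUP     -> [1, 1]
ADD     -> [2]
POP     -> []
PUSH 5  -> [5]
NEG     -> [-5]
PUSH -4 -> [-5, -4]
SWAP    -> [-4, -5]
SWAP    -> [-5, -4]
SWAP    -> [-4, -5]
POP     -> [-4]
PUSH 25 -> [-4, 25]
GT      -> [0]
STORE 2 -> []
PUSH -7 -> [-7]
LOAD 2  -> [-7, 0]
OVER    -> [-7, 0, -7]
ROT     -> [0, -7, -7]
ADD     -> [0, -14]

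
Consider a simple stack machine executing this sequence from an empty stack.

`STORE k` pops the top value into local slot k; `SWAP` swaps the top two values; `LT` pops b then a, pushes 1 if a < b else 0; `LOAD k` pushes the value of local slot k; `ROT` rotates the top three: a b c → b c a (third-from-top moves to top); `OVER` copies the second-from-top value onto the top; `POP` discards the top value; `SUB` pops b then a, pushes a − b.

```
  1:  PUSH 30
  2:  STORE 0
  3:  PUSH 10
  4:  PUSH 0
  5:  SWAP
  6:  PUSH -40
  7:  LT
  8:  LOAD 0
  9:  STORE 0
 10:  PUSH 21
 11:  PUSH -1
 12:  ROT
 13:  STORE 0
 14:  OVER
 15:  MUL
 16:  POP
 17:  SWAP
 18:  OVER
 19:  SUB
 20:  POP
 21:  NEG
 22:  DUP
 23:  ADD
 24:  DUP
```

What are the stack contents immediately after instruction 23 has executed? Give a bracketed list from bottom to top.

[-42]

PUSH 30  : [30]
STORE 0  : []
PUSH 10  : [10]
PUSH 0   : [10, 0]
SWAP     : [0, 10]
PUSH -40 : [0, 10, -40]
LT       : [0, 0]
LOAD 0   : [0, 0, 30]
STORE 0  : [0, 0]
PUSH 21  : [0, 0, 21]
PUSH -1  : [0, 0, 21, -1]
ROT      : [0, 21, -1, 0]
STORE 0  : [0, 21, -1]
OVER     : [0, 21, -1, 21]
MUL      : [0, 21, -21]
POP      : [0, 21]
SWAP     : [21, 0]
OVER     : [21, 0, 21]
SUB      : [21, -21]
POP      : [21]
NEG      : [-21]
DUP      : [-21, -21]
ADD      : [-42]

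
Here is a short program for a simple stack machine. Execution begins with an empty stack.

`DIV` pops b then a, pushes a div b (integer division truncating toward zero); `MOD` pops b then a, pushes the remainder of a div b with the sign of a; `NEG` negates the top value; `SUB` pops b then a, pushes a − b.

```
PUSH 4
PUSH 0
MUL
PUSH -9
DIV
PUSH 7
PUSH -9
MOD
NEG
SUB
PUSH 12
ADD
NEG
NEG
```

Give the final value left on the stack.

19

PUSH 4  → [4]
PUSH 0  → [4, 0]
MUL     → [0]
PUSH -9 → [0, -9]
DIV     → [0]
PUSH 7  → [0, 7]
PUSH -9 → [0, 7, -9]
MOD     → [0, 7]
NEG     → [0, -7]
SUB     → [7]
PUSH 12 → [7, 12]
ADD     → [19]
NEG     → [-19]
NEG     → [19]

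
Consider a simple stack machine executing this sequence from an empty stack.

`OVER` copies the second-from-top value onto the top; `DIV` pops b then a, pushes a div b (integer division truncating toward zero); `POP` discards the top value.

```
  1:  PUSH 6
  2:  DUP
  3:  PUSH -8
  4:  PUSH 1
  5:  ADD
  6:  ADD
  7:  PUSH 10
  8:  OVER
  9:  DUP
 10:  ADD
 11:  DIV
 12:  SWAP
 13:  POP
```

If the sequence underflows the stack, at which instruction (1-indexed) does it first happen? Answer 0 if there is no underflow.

PUSH 6  -> 6
DUP     -> 6 6
PUSH -8 -> 6 6 -8
PUSH 1  -> 6 6 -8 1
ADD     -> 6 6 -7
ADD     -> 6 -1
PUSH 10 -> 6 -1 10
OVER    -> 6 -1 10 -1
DUP     -> 6 -1 10 -1 -1
ADD     -> 6 -1 10 -2
DIV     -> 6 -1 -5
SWAP    -> 6 -5 -1
POP     -> 6 -5

0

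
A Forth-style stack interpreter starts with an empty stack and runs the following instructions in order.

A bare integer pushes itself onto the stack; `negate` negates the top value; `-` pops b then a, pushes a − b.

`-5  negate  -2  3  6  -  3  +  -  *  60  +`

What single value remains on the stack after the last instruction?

-5     : -5
negate : 5
-2     : 5 -2
3      : 5 -2 3
6      : 5 -2 3 6
-      : 5 -2 -3
3      : 5 -2 -3 3
+      : 5 -2 0
-      : 5 -2
*      : -10
60     : -10 60
+      : 50

50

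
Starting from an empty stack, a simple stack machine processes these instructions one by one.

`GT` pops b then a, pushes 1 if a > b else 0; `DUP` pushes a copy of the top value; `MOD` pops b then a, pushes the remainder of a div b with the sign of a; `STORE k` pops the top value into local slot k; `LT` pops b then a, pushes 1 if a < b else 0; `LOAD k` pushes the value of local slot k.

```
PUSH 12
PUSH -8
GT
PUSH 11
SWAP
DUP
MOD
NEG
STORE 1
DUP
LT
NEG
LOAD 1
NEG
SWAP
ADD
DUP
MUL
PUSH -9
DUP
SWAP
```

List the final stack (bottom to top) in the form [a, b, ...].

PUSH 12 : 12
PUSH -8 : 12 -8
GT      : 1
PUSH 11 : 1 11
SWAP    : 11 1
DUP     : 11 1 1
MOD     : 11 0
NEG     : 11 0
STORE 1 : 11
DUP     : 11 11
LT      : 0
NEG     : 0
LOAD 1  : 0 0
NEG     : 0 0
SWAP    : 0 0
ADD     : 0
DUP     : 0 0
MUL     : 0
PUSH -9 : 0 -9
DUP     : 0 -9 -9
SWAP    : 0 -9 -9

[0, -9, -9]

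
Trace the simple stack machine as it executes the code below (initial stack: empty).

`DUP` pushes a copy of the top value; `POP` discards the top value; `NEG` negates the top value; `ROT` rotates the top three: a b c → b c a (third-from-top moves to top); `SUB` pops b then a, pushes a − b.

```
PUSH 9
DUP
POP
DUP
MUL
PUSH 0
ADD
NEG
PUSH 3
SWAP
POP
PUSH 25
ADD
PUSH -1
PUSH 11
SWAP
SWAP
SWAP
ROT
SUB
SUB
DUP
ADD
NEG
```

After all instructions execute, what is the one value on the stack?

PUSH 9  : 9
DUP     : 9 9
POP     : 9
DUP     : 9 9
MUL     : 81
PUSH 0  : 81 0
ADD     : 81
NEG     : -81
PUSH 3  : -81 3
SWAP    : 3 -81
POP     : 3
PUSH 25 : 3 25
ADD     : 28
PUSH -1 : 28 -1
PUSH 11 : 28 -1 11
SWAP    : 28 11 -1
SWAP    : 28 -1 11
SWAP    : 28 11 -1
ROT     : 11 -1 28
SUB     : 11 -29
SUB     : 40
DUP     : 40 40
ADD     : 80
NEG     : -80

-80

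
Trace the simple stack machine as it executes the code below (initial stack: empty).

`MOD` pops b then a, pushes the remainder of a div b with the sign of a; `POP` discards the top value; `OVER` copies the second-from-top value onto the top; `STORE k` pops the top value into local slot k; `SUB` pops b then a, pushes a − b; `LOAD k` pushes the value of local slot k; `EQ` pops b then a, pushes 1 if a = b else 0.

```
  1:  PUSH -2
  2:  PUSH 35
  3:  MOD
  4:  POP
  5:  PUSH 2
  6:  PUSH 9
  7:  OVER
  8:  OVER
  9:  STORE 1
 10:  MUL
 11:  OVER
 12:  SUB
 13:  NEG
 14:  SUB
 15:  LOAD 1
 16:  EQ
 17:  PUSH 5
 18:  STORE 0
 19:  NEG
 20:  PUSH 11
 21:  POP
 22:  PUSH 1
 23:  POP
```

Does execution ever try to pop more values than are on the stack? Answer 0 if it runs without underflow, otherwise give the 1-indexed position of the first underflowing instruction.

0

PUSH -2 : -2
PUSH 35 : -2 35
MOD     : -2
POP     : (empty)
PUSH 2  : 2
PUSH 9  : 2 9
OVER    : 2 9 2
OVER    : 2 9 2 9
STORE 1 : 2 9 2
MUL     : 2 18
OVER    : 2 18 2
SUB     : 2 16
NEG     : 2 -16
SUB     : 18
LOAD 1  : 18 9
EQ      : 0
PUSH 5  : 0 5
STORE 0 : 0
NEG     : 0
PUSH 11 : 0 11
POP     : 0
PUSH 1  : 0 1
POP     : 0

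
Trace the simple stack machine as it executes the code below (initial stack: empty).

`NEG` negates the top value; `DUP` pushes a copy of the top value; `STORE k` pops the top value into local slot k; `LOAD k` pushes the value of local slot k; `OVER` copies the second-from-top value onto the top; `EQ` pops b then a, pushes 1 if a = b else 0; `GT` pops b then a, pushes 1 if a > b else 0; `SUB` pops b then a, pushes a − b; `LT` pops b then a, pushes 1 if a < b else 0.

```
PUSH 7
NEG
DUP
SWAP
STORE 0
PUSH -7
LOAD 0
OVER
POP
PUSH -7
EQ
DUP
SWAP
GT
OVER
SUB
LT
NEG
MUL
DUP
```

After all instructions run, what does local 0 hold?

PUSH 7  → [7]
NEG     → [-7]
DUP     → [-7, -7]
SWAP    → [-7, -7]
STORE 0 → [-7]
PUSH -7 → [-7, -7]
LOAD 0  → [-7, -7, -7]
OVER    → [-7, -7, -7, -7]
POP     → [-7, -7, -7]
PUSH -7 → [-7, -7, -7, -7]
EQ      → [-7, -7, 1]
DUP     → [-7, -7, 1, 1]
SWAP    → [-7, -7, 1, 1]
GT      → [-7, -7, 0]
OVER    → [-7, -7, 0, -7]
SUB     → [-7, -7, 7]
LT      → [-7, 1]
NEG     → [-7, -1]
MUL     → [7]
DUP     → [7, 7]

-7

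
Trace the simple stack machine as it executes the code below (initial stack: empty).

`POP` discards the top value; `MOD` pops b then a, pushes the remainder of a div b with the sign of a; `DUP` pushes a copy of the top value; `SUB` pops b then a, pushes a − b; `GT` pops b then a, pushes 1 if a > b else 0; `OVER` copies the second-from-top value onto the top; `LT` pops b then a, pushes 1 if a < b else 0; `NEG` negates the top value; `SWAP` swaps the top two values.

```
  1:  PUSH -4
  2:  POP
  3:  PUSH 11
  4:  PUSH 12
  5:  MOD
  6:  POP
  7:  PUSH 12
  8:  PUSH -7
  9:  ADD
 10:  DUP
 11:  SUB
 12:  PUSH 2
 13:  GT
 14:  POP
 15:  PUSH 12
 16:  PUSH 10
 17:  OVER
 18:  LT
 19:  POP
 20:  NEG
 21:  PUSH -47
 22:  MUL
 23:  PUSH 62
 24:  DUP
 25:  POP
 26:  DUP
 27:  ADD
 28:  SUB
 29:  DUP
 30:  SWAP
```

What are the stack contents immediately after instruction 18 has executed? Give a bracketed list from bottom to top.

PUSH -4 : [-4]
POP     : []
PUSH 11 : [11]
PUSH 12 : [11, 12]
MOD     : [11]
POP     : []
PUSH 12 : [12]
PUSH -7 : [12, -7]
ADD     : [5]
DUP     : [5, 5]
SUB     : [0]
PUSH 2  : [0, 2]
GT      : [0]
POP     : []
PUSH 12 : [12]
PUSH 10 : [12, 10]
OVER    : [12, 10, 12]
LT      : [12, 1]

[12, 1]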